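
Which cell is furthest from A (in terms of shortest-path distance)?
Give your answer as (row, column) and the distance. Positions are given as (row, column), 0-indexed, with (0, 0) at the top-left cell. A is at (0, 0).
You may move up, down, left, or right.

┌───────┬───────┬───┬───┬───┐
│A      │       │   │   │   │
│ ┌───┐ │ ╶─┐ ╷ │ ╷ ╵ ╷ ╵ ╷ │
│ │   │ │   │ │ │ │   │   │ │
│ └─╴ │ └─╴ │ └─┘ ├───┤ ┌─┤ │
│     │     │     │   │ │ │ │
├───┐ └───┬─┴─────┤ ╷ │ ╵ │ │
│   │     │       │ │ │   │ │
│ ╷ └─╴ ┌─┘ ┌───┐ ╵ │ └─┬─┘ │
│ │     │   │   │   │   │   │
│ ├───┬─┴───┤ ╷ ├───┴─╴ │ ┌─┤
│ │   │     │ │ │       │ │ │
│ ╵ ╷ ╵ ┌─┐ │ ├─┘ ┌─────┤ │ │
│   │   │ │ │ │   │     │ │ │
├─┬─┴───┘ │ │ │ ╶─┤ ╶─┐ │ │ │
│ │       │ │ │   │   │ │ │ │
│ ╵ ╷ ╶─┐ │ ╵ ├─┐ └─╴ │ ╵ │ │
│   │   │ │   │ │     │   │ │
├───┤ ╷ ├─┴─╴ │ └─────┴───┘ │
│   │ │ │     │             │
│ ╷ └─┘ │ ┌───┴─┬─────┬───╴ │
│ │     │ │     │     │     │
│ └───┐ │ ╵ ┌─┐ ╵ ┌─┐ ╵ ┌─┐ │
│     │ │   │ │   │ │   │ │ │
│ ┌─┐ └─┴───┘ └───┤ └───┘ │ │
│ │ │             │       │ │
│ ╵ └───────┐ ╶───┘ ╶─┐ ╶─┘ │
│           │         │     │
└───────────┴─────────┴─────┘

Computing BFS distances from A to all cells:
Furthest cell: (7, 0)
Distance: 79 steps

Path from A to the furthest cell:

┌───────┬───────┬───┬───┬───┐
│A      │       │   │   │   │
│ ┌───┐ │ ╶─┐ ╷ │ ╷ ╵ ╷ ╵ ╷ │
│↓│   │ │   │ │ │ │   │   │ │
│ └─╴ │ └─╴ │ └─┘ ├───┤ ┌─┤ │
│↳ → ↓│     │     │   │ │ │ │
├───┐ └───┬─┴─────┤ ╷ │ ╵ │ │
│↓ ↰│↳ ↓  │       │ │ │   │ │
│ ╷ └─╴ ┌─┘ ┌───┐ ╵ │ └─┬─┘ │
│↓│↑ ← ↲│   │   │   │   │   │
│ ├───┬─┴───┤ ╷ ├───┴─╴ │ ┌─┤
│↓│↱ ↓│↱ → ↓│ │ │       │ │ │
│ ╵ ╷ ╵ ┌─┐ │ ├─┘ ┌─────┤ │ │
│↳ ↑│↳ ↑│ │↓│ │   │     │ │ │
├─┬─┴───┘ │ │ │ ╶─┤ ╶─┐ │ │ │
│B│↓ ↰    │↓│ │   │   │ │ │ │
│ ╵ ╷ ╶─┐ │ ╵ ├─┐ └─╴ │ ╵ │ │
│↑ ↲│↑ ↰│ │↳ ↓│ │     │   │ │
├───┤ ╷ ├─┴─╴ │ └─────┴───┘ │
│↱ ↓│ │↑│↓ ← ↲│             │
│ ╷ └─┘ │ ┌───┴─┬─────┬───╴ │
│↑│↳ → ↑│↓│↱ → ↓│↱ → ↓│↱ → ↓│
│ └───┐ │ ╵ ┌─┐ ╵ ┌─┐ ╵ ┌─┐ │
│↑ ← ↰│ │↳ ↑│ │↳ ↑│ │↳ ↑│ │↓│
│ ┌─┐ └─┴───┘ └───┤ └───┘ │ │
│ │ │↑ ← ← ← ↰    │↓ ← ↰  │↓│
│ ╵ └───────┐ ╶───┘ ╶─┐ ╶─┘ │
│           │↑ ← ← ↲  │↑ ← ↲│
└───────────┴─────────┴─────┘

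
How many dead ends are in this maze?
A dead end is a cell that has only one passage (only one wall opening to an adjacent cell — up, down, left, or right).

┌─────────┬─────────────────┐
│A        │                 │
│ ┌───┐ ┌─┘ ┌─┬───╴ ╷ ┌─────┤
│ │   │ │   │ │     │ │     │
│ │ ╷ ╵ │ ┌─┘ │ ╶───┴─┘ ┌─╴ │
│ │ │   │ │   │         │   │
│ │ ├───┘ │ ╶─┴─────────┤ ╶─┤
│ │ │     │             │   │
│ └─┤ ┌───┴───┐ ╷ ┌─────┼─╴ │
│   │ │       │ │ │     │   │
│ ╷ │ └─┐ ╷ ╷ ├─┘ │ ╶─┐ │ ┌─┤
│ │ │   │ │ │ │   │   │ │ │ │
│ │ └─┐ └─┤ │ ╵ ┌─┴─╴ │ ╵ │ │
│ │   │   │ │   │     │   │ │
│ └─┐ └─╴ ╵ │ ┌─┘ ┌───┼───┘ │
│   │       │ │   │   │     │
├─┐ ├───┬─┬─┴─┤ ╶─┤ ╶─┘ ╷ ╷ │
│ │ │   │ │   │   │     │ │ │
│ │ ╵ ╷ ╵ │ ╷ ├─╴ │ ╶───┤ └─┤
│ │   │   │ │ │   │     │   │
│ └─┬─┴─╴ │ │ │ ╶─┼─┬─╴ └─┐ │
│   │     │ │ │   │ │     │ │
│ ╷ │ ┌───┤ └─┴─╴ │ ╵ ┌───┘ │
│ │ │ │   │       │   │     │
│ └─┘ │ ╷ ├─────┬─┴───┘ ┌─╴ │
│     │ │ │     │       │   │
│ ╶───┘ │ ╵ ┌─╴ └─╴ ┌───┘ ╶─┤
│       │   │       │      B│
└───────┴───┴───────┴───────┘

Checking each cell for number of passages:

Dead ends found at positions:
  (0, 4)
  (0, 13)
  (1, 6)
  (1, 10)
  (3, 1)
  (3, 11)
  (4, 3)
  (4, 7)
  (5, 4)
  (5, 13)
  (7, 6)
  (7, 10)
  (8, 0)
  (8, 4)
  (8, 13)
  (10, 6)
  (10, 9)
  (10, 12)
  (11, 1)
  (12, 8)
  (13, 6)
  (13, 10)
  (13, 13)
Total dead ends: 23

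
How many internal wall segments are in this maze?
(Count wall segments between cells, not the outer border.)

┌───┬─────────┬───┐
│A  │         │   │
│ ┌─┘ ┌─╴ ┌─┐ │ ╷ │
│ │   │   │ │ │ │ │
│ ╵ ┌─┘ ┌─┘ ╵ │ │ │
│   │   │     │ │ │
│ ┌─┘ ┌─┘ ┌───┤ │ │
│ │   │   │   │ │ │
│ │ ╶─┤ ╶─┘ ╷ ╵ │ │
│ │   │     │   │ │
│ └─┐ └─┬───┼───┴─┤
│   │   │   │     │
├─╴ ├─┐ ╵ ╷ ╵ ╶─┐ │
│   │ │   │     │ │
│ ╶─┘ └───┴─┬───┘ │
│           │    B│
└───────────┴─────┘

Counting internal wall segments:
Total internal walls: 56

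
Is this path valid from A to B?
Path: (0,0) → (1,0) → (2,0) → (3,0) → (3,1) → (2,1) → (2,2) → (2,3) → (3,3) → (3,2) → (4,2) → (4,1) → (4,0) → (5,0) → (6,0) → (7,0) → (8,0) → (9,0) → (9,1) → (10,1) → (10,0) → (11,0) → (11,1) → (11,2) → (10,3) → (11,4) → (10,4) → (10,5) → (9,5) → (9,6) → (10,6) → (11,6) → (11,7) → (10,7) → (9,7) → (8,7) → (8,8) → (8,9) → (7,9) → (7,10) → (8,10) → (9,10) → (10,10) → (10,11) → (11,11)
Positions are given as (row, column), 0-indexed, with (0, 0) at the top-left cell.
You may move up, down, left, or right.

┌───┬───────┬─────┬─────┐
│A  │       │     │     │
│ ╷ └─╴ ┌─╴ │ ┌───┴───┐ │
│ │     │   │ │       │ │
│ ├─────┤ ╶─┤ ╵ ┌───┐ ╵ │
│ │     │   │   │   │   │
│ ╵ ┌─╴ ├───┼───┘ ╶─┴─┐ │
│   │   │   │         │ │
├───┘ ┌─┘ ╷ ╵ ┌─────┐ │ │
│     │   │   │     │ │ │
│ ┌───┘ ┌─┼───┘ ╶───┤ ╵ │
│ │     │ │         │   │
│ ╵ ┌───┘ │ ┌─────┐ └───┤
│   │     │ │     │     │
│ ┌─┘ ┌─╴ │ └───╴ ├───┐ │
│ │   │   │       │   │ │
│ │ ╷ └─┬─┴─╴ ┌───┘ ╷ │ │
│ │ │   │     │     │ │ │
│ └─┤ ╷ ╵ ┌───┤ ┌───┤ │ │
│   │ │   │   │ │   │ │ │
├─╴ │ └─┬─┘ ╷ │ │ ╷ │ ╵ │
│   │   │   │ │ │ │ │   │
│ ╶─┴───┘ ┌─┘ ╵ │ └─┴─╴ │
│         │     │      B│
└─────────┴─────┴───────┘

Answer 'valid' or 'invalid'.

Checking path validity:
Result: Invalid move at step 24: cannot move from (11, 2) to (10, 3).

invalid

Correct solution:

┌───┬───────┬─────┬─────┐
│A  │       │     │     │
│ ╷ └─╴ ┌─╴ │ ┌───┴───┐ │
│↓│     │   │ │       │ │
│ ├─────┤ ╶─┤ ╵ ┌───┐ ╵ │
│↓│↱ → ↓│   │   │   │   │
│ ╵ ┌─╴ ├───┼───┘ ╶─┴─┐ │
│↳ ↑│↓ ↲│   │         │ │
├───┘ ┌─┘ ╷ ╵ ┌─────┐ │ │
│↓ ← ↲│   │   │     │ │ │
│ ┌───┘ ┌─┼───┘ ╶───┤ ╵ │
│↓│     │ │         │   │
│ ╵ ┌───┘ │ ┌─────┐ └───┤
│↓  │     │ │     │     │
│ ┌─┘ ┌─╴ │ └───╴ ├───┐ │
│↓│   │   │       │↱ ↓│ │
│ │ ╷ └─┬─┴─╴ ┌───┘ ╷ │ │
│↓│ │   │     │↱ → ↑│↓│ │
│ └─┤ ╷ ╵ ┌───┤ ┌───┤ │ │
│↳ ↓│ │   │↱ ↓│↑│   │↓│ │
├─╴ │ └─┬─┘ ╷ │ │ ╷ │ ╵ │
│↓ ↲│   │↱ ↑│↓│↑│ │ │↳ ↓│
│ ╶─┴───┘ ┌─┘ ╵ │ └─┴─╴ │
│↳ → → → ↑│  ↳ ↑│      B│
└─────────┴─────┴───────┘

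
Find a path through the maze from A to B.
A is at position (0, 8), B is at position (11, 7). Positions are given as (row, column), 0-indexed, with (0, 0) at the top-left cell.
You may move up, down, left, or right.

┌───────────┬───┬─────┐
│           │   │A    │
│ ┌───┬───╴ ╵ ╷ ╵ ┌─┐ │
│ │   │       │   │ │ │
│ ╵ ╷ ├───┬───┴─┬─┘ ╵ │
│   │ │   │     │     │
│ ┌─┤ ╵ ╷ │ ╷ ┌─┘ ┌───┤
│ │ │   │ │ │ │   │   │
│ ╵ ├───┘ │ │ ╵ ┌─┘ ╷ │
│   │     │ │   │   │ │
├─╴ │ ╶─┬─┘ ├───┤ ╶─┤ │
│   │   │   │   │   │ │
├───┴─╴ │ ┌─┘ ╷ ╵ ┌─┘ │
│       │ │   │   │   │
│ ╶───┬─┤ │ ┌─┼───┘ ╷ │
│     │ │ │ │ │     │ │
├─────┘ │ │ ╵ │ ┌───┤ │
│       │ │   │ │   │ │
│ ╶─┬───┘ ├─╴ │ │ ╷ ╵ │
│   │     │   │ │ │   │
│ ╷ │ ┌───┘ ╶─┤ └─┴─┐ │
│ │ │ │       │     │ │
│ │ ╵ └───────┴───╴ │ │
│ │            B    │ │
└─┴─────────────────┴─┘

Finding the shortest path from (0, 8) to (11, 7):
Path length: 30 steps
Directions: right → right → down → down → left → left → down → left → down → left → up → up → left → down → down → down → left → down → down → down → down → left → left → down → down → right → right → right → right → right

Solution:

┌───────────┬───┬─────┐
│           │   │A → ↓│
│ ┌───┬───╴ ╵ ╷ ╵ ┌─┐ │
│ │   │       │   │ │↓│
│ ╵ ╷ ├───┬───┴─┬─┘ ╵ │
│   │ │   │↓ ↰  │↓ ← ↲│
│ ┌─┤ ╵ ╷ │ ╷ ┌─┘ ┌───┤
│ │ │   │ │↓│↑│↓ ↲│   │
│ ╵ ├───┘ │ │ ╵ ┌─┘ ╷ │
│   │     │↓│↑ ↲│   │ │
├─╴ │ ╶─┬─┘ ├───┤ ╶─┤ │
│   │   │↓ ↲│   │   │ │
├───┴─╴ │ ┌─┘ ╷ ╵ ┌─┘ │
│       │↓│   │   │   │
│ ╶───┬─┤ │ ┌─┼───┘ ╷ │
│     │ │↓│ │ │     │ │
├─────┘ │ │ ╵ │ ┌───┤ │
│       │↓│   │ │   │ │
│ ╶─┬───┘ ├─╴ │ │ ╷ ╵ │
│   │↓ ← ↲│   │ │ │   │
│ ╷ │ ┌───┘ ╶─┤ └─┴─┐ │
│ │ │↓│       │     │ │
│ │ ╵ └───────┴───╴ │ │
│ │  ↳ → → → → B    │ │
└─┴─────────────────┴─┘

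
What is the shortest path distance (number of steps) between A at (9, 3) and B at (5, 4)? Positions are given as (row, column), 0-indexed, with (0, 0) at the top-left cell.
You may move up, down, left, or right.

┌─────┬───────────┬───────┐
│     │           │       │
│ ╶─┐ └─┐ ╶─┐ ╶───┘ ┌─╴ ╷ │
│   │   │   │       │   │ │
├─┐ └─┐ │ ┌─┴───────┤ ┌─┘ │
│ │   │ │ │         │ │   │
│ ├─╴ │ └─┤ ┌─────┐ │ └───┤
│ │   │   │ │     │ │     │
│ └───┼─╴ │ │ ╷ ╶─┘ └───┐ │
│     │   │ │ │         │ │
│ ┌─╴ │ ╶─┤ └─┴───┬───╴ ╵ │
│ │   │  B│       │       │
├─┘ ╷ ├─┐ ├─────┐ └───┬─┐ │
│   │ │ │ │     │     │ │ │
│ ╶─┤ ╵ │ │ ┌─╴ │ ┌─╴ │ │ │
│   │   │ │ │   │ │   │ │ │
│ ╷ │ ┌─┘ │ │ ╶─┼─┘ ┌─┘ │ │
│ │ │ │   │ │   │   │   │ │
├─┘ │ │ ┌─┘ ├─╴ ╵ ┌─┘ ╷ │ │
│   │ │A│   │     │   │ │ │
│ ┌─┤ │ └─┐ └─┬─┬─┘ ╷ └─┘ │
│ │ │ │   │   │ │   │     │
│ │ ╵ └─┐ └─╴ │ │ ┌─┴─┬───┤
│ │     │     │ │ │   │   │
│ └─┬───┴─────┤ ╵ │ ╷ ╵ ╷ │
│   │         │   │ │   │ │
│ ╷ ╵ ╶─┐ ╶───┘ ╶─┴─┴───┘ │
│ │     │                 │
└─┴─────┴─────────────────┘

Finding path from (9, 3) to (5, 4):
Path: (9,3) → (8,3) → (8,4) → (7,4) → (6,4) → (5,4)
Distance: 5 steps

Solution:

┌─────┬───────────┬───────┐
│     │           │       │
│ ╶─┐ └─┐ ╶─┐ ╶───┘ ┌─╴ ╷ │
│   │   │   │       │   │ │
├─┐ └─┐ │ ┌─┴───────┤ ┌─┘ │
│ │   │ │ │         │ │   │
│ ├─╴ │ └─┤ ┌─────┐ │ └───┤
│ │   │   │ │     │ │     │
│ └───┼─╴ │ │ ╷ ╶─┘ └───┐ │
│     │   │ │ │         │ │
│ ┌─╴ │ ╶─┤ └─┴───┬───╴ ╵ │
│ │   │  B│       │       │
├─┘ ╷ ├─┐ ├─────┐ └───┬─┐ │
│   │ │ │↑│     │     │ │ │
│ ╶─┤ ╵ │ │ ┌─╴ │ ┌─╴ │ │ │
│   │   │↑│ │   │ │   │ │ │
│ ╷ │ ┌─┘ │ │ ╶─┼─┘ ┌─┘ │ │
│ │ │ │↱ ↑│ │   │   │   │ │
├─┘ │ │ ┌─┘ ├─╴ ╵ ┌─┘ ╷ │ │
│   │ │A│   │     │   │ │ │
│ ┌─┤ │ └─┐ └─┬─┬─┘ ╷ └─┘ │
│ │ │ │   │   │ │   │     │
│ │ ╵ └─┐ └─╴ │ │ ┌─┴─┬───┤
│ │     │     │ │ │   │   │
│ └─┬───┴─────┤ ╵ │ ╷ ╵ ╷ │
│   │         │   │ │   │ │
│ ╷ ╵ ╶─┐ ╶───┘ ╶─┴─┴───┘ │
│ │     │                 │
└─┴─────┴─────────────────┘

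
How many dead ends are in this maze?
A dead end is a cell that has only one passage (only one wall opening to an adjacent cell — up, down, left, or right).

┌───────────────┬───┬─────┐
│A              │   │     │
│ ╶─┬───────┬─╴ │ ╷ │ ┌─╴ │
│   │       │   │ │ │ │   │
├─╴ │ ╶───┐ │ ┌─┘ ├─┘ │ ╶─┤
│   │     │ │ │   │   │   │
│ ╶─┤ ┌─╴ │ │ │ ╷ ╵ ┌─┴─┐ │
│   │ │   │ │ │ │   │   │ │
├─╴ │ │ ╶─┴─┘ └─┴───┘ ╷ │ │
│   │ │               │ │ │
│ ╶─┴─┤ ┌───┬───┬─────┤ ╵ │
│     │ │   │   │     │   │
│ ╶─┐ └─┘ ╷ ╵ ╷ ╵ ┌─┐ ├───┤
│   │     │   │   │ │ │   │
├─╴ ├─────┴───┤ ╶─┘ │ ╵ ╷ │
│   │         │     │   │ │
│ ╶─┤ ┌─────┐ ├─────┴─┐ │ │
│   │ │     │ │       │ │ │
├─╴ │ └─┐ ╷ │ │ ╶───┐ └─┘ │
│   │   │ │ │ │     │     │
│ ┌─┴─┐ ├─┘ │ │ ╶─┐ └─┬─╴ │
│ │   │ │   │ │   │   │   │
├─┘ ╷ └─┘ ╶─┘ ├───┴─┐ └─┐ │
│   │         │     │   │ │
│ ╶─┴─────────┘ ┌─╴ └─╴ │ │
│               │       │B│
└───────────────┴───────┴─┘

Checking each cell for number of passages:

Dead ends found at positions:
  (1, 9)
  (3, 5)
  (3, 7)
  (4, 2)
  (5, 3)
  (6, 9)
  (8, 3)
  (8, 11)
  (9, 4)
  (10, 0)
  (10, 3)
  (10, 8)
  (10, 11)
  (12, 8)
  (12, 12)
Total dead ends: 15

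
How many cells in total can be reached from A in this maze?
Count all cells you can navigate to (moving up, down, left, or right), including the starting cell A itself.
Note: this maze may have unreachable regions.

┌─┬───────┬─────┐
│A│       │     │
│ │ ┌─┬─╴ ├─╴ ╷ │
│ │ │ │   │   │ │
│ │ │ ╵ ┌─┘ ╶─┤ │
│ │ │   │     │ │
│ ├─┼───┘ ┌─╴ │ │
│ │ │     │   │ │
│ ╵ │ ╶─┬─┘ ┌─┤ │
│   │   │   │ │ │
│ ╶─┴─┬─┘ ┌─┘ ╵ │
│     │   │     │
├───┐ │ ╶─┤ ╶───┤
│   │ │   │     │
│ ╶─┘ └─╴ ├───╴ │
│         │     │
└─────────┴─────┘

Using BFS/flood-fill to find all reachable cells from A:
Maze size: 8 × 8 = 64 total cells
11 cell(s) are walled off and cannot be reached from A.
Reachable cells: 53

Reachable region (· marks reachable cells):

┌─┬───────┬─────┐
│A│       │· · ·│
│ │ ┌─┬─╴ ├─╴ ╷ │
│·│ │ │   │· ·│·│
│ │ │ ╵ ┌─┘ ╶─┤ │
│·│ │   │· · ·│·│
│ ├─┼───┘ ┌─╴ │ │
│·│·│· · ·│· ·│·│
│ ╵ │ ╶─┬─┘ ┌─┤ │
│· ·│· ·│· ·│·│·│
│ ╶─┴─┬─┘ ┌─┘ ╵ │
│· · ·│· ·│· · ·│
├───┐ │ ╶─┤ ╶───┤
│· ·│·│· ·│· · ·│
│ ╶─┘ └─╴ ├───╴ │
│· · · · ·│· · ·│
└─────────┴─────┘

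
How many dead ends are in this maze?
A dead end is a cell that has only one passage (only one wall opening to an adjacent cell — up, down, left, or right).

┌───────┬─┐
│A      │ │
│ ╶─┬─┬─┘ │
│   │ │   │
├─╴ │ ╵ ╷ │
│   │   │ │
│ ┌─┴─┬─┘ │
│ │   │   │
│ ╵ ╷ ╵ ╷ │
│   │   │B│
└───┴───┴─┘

Checking each cell for number of passages:

Dead ends found at positions:
  (0, 3)
  (0, 4)
  (1, 2)
  (4, 4)
Total dead ends: 4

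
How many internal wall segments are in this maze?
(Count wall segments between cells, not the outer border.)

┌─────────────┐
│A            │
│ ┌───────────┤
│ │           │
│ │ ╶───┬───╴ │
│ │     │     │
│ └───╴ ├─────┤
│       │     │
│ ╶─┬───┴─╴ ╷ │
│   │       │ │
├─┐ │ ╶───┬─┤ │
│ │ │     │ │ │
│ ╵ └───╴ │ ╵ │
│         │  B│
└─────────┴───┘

Counting internal wall segments:
Total internal walls: 36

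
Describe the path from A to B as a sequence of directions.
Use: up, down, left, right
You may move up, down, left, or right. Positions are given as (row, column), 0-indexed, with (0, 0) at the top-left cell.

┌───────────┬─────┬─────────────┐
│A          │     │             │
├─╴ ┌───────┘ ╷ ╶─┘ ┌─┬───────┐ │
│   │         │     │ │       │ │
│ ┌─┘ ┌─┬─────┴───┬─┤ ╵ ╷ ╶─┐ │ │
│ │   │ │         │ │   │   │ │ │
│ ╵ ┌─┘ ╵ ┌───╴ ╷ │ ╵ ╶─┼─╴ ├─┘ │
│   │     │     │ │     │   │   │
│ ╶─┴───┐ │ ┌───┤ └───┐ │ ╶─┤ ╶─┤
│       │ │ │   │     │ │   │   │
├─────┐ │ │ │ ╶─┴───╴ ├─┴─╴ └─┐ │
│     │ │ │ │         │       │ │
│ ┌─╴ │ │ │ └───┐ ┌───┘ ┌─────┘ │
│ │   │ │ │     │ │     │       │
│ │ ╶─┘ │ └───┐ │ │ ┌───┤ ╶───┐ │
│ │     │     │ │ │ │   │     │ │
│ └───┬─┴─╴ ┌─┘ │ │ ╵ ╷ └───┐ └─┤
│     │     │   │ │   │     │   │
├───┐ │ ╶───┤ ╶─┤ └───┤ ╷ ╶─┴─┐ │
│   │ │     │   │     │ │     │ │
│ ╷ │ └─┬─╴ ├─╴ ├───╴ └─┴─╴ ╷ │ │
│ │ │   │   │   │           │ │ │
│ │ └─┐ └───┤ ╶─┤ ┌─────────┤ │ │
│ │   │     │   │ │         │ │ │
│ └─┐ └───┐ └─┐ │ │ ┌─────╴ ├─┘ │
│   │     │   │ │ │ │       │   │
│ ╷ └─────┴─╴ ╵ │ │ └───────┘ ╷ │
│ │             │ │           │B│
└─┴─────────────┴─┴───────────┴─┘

Finding the path and converting it to directions:
Path through cells: (0,0) → (0,1) → (1,1) → (1,0) → (2,0) → (3,0) → (3,1) → (2,1) → (2,2) → (1,2) → (1,3) → (1,4) → (1,5) → (1,6) → (0,6) → (0,7) → (1,7) → (1,8) → (1,9) → (0,9) → (0,10) → (0,11) → (0,12) → (0,13) → (0,14) → (0,15) → (1,15) → (2,15) → (3,15) → (3,14) → (4,14) → (4,15) → (5,15) → (6,15) → (6,14) → (6,13) → (6,12) → (7,12) → (7,13) → (7,14) → (8,14) → (8,15) → (9,15) → (10,15) → (11,15) → (12,15) → (13,15)
Directions: right, down, left, down, down, right, up, right, up, right, right, right, right, up, right, down, right, right, up, right, right, right, right, right, right, down, down, down, left, down, right, down, down, left, left, left, down, right, right, down, right, down, down, down, down, down

Solution:

┌───────────┬─────┬─────────────┐
│A ↓        │↱ ↓  │↱ → → → → → ↓│
├─╴ ┌───────┘ ╷ ╶─┘ ┌─┬───────┐ │
│↓ ↲│↱ → → → ↑│↳ → ↑│ │       │↓│
│ ┌─┘ ┌─┬─────┴───┬─┤ ╵ ╷ ╶─┐ │ │
│↓│↱ ↑│ │         │ │   │   │ │↓│
│ ╵ ┌─┘ ╵ ┌───╴ ╷ │ ╵ ╶─┼─╴ ├─┘ │
│↳ ↑│     │     │ │     │   │↓ ↲│
│ ╶─┴───┐ │ ┌───┤ └───┐ │ ╶─┤ ╶─┤
│       │ │ │   │     │ │   │↳ ↓│
├─────┐ │ │ │ ╶─┴───╴ ├─┴─╴ └─┐ │
│     │ │ │ │         │       │↓│
│ ┌─╴ │ │ │ └───┐ ┌───┘ ┌─────┘ │
│ │   │ │ │     │ │     │↓ ← ← ↲│
│ │ ╶─┘ │ └───┐ │ │ ┌───┤ ╶───┐ │
│ │     │     │ │ │ │   │↳ → ↓│ │
│ └───┬─┴─╴ ┌─┘ │ │ ╵ ╷ └───┐ └─┤
│     │     │   │ │   │     │↳ ↓│
├───┐ │ ╶───┤ ╶─┤ └───┤ ╷ ╶─┴─┐ │
│   │ │     │   │     │ │     │↓│
│ ╷ │ └─┬─╴ ├─╴ ├───╴ └─┴─╴ ╷ │ │
│ │ │   │   │   │           │ │↓│
│ │ └─┐ └───┤ ╶─┤ ┌─────────┤ │ │
│ │   │     │   │ │         │ │↓│
│ └─┐ └───┐ └─┐ │ │ ┌─────╴ ├─┘ │
│   │     │   │ │ │ │       │  ↓│
│ ╷ └─────┴─╴ ╵ │ │ └───────┘ ╷ │
│ │             │ │           │B│
└─┴─────────────┴─┴───────────┴─┘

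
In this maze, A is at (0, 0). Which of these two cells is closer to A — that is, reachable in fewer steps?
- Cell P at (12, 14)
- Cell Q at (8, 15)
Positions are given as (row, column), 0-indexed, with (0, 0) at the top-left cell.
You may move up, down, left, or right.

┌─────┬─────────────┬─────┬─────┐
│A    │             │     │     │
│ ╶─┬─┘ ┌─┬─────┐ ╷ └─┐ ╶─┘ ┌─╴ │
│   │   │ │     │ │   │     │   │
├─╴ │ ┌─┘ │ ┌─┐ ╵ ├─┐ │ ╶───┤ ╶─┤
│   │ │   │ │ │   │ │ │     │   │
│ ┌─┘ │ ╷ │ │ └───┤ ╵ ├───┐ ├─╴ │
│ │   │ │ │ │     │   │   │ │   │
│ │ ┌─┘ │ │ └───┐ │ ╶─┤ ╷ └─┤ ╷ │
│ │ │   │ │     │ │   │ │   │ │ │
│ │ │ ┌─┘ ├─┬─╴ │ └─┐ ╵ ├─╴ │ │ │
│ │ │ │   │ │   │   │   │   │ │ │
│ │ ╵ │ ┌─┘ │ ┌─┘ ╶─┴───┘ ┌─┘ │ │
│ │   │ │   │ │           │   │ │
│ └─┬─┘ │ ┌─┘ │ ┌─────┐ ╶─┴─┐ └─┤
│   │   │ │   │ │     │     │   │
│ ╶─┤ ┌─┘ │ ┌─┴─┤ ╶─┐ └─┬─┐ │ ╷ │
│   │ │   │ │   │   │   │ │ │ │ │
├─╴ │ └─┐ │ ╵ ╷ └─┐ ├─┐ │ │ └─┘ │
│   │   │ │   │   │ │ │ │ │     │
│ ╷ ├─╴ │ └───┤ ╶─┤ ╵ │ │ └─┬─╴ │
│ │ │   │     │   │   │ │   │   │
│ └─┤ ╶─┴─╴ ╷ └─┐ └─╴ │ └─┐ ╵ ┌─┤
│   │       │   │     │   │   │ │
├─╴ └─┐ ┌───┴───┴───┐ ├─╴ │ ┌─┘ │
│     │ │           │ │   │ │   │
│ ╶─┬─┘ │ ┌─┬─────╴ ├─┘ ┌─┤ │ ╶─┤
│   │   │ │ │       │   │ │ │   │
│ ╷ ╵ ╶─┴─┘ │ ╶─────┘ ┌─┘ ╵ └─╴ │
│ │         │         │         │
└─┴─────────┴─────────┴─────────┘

Shortest path A → P at (12, 14): 98 steps
Shortest path A → Q at (8, 15): 87 steps

Q is closer (87 steps vs 98 steps).

Path to P:

┌─────┬─────────────┬─────┬─────┐
│A    │↱ → → → → → ↓│     │     │
│ ╶─┬─┘ ┌─┬─────┐ ╷ └─┐ ╶─┘ ┌─╴ │
│↳ ↓│↱ ↑│ │     │ │↳ ↓│     │   │
├─╴ │ ┌─┘ │ ┌─┐ ╵ ├─┐ │ ╶───┤ ╶─┤
│↓ ↲│↑│↓ ↰│ │ │   │ │↓│     │   │
│ ┌─┘ │ ╷ │ │ └───┤ ╵ ├───┐ ├─╴ │
│↓│↱ ↑│↓│↑│ │     │↓ ↲│↱ ↓│ │   │
│ │ ┌─┘ │ │ └───┐ │ ╶─┤ ╷ └─┤ ╷ │
│↓│↑│↓ ↲│↑│     │ │↳ ↓│↑│↳ ↓│ │ │
│ │ │ ┌─┘ ├─┬─╴ │ └─┐ ╵ ├─╴ │ │ │
│↓│↑│↓│↱ ↑│ │   │   │↳ ↑│↓ ↲│ │ │
│ │ ╵ │ ┌─┘ │ ┌─┘ ╶─┴───┘ ┌─┘ │ │
│↓│↑ ↲│↑│   │ │        ↓ ↲│   │ │
│ └─┬─┘ │ ┌─┘ │ ┌─────┐ ╶─┴─┐ └─┤
│↓  │↱ ↑│ │   │ │     │↳ → ↓│   │
│ ╶─┤ ┌─┘ │ ┌─┴─┤ ╶─┐ └─┬─┐ │ ╷ │
│↳ ↓│↑│   │ │   │   │   │ │↓│ │ │
├─╴ │ └─┐ │ ╵ ╷ └─┐ ├─┐ │ │ └─┘ │
│↓ ↲│↑ ↰│ │   │   │ │ │ │ │↳ → ↓│
│ ╷ ├─╴ │ └───┤ ╶─┤ ╵ │ │ └─┬─╴ │
│↓│ │↱ ↑│     │   │   │ │   │↓ ↲│
│ └─┤ ╶─┴─╴ ╷ └─┐ └─╴ │ └─┐ ╵ ┌─┤
│↳ ↓│↑ ↰    │   │     │   │↓ ↲│ │
├─╴ └─┐ ┌───┴───┴───┐ ├─╴ │ ┌─┘ │
│↓ ↲  │↑│           │ │   │↓│P  │
│ ╶─┬─┘ │ ┌─┬─────╴ ├─┘ ┌─┤ │ ╶─┤
│↳ ↓│↱ ↑│ │ │       │   │ │↓│↑ ↰│
│ ╷ ╵ ╶─┴─┘ │ ╶─────┘ ┌─┘ ╵ └─╴ │
│ │↳ ↑      │         │    ↳ → ↑│
└─┴─────────┴─────────┴─────────┘

Path to Q:

┌─────┬─────────────┬─────┬─────┐
│A    │↱ → → → → → ↓│     │     │
│ ╶─┬─┘ ┌─┬─────┐ ╷ └─┐ ╶─┘ ┌─╴ │
│↳ ↓│↱ ↑│ │     │ │↳ ↓│     │   │
├─╴ │ ┌─┘ │ ┌─┐ ╵ ├─┐ │ ╶───┤ ╶─┤
│↓ ↲│↑│↓ ↰│ │ │   │ │↓│     │   │
│ ┌─┘ │ ╷ │ │ └───┤ ╵ ├───┐ ├─╴ │
│↓│↱ ↑│↓│↑│ │     │↓ ↲│↱ ↓│ │   │
│ │ ┌─┘ │ │ └───┐ │ ╶─┤ ╷ └─┤ ╷ │
│↓│↑│↓ ↲│↑│     │ │↳ ↓│↑│↳ ↓│ │ │
│ │ │ ┌─┘ ├─┬─╴ │ └─┐ ╵ ├─╴ │ │ │
│↓│↑│↓│↱ ↑│ │   │   │↳ ↑│↓ ↲│ │ │
│ │ ╵ │ ┌─┘ │ ┌─┘ ╶─┴───┘ ┌─┘ │ │
│↓│↑ ↲│↑│   │ │        ↓ ↲│   │ │
│ └─┬─┘ │ ┌─┘ │ ┌─────┐ ╶─┴─┐ └─┤
│↓  │↱ ↑│ │   │ │     │↳ → ↓│   │
│ ╶─┤ ┌─┘ │ ┌─┴─┤ ╶─┐ └─┬─┐ │ ╷ │
│↳ ↓│↑│   │ │   │   │   │ │↓│ │Q│
├─╴ │ └─┐ │ ╵ ╷ └─┐ ├─┐ │ │ └─┘ │
│↓ ↲│↑ ↰│ │   │   │ │ │ │ │↳ → ↑│
│ ╷ ├─╴ │ └───┤ ╶─┤ ╵ │ │ └─┬─╴ │
│↓│ │↱ ↑│     │   │   │ │   │   │
│ └─┤ ╶─┴─╴ ╷ └─┐ └─╴ │ └─┐ ╵ ┌─┤
│↳ ↓│↑ ↰    │   │     │   │   │ │
├─╴ └─┐ ┌───┴───┴───┐ ├─╴ │ ┌─┘ │
│↓ ↲  │↑│           │ │   │ │   │
│ ╶─┬─┘ │ ┌─┬─────╴ ├─┘ ┌─┤ │ ╶─┤
│↳ ↓│↱ ↑│ │ │       │   │ │ │   │
│ ╷ ╵ ╶─┴─┘ │ ╶─────┘ ┌─┘ ╵ └─╴ │
│ │↳ ↑      │         │         │
└─┴─────────┴─────────┴─────────┘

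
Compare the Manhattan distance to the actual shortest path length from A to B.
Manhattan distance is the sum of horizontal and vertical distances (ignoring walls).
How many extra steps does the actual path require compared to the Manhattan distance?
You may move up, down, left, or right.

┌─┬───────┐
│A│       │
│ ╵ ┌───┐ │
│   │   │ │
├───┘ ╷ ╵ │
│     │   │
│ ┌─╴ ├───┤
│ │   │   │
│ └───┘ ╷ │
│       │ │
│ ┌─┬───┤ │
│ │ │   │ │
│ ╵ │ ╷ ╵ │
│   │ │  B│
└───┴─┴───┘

Manhattan distance: |6 - 0| + |4 - 0| = 10
Actual path length: 24
Extra steps: 24 - 10 = 14

Solution:

┌─┬───────┐
│A│↱ → → ↓│
│ ╵ ┌───┐ │
│↳ ↑│↓ ↰│↓│
├───┘ ╷ ╵ │
│↓ ← ↲│↑ ↲│
│ ┌─╴ ├───┤
│↓│   │↱ ↓│
│ └───┘ ╷ │
│↳ → → ↑│↓│
│ ┌─┬───┤ │
│ │ │   │↓│
│ ╵ │ ╷ ╵ │
│   │ │  B│
└───┴─┴───┘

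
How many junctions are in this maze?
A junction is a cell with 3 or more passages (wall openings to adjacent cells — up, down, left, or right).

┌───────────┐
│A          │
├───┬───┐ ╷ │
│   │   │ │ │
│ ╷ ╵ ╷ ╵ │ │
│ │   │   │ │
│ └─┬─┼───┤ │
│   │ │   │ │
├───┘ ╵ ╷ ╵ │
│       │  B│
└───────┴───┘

Checking each cell for number of passages:

Junctions found (3+ passages):
  (0, 4): 3 passages
  (4, 2): 3 passages
Total junctions: 2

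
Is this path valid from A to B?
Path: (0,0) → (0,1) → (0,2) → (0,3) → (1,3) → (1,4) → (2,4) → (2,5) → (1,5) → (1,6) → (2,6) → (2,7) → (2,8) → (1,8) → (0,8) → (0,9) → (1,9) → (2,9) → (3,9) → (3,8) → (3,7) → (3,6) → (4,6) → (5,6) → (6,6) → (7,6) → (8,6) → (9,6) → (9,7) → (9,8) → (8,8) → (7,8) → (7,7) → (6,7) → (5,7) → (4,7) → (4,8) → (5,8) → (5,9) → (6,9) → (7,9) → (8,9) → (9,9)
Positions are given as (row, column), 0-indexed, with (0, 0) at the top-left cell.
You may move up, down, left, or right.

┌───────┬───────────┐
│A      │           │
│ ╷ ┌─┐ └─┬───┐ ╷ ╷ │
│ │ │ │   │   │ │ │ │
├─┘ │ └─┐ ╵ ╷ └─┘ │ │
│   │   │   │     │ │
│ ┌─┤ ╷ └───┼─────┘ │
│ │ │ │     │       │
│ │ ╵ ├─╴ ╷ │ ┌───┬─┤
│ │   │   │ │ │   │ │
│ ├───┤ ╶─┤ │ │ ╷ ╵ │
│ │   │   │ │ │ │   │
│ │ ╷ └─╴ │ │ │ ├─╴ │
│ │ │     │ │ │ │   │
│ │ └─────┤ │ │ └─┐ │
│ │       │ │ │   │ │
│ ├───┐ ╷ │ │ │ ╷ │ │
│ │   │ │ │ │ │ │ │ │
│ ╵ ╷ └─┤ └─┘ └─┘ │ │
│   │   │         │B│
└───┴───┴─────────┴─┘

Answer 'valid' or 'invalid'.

Checking path validity:
Result: All consecutive moves are passable.

valid

Correct solution:

┌───────┬───────────┐
│A → → ↓│        ↱ ↓│
│ ╷ ┌─┐ └─┬───┐ ╷ ╷ │
│ │ │ │↳ ↓│↱ ↓│ │↑│↓│
├─┘ │ └─┐ ╵ ╷ └─┘ │ │
│   │   │↳ ↑│↳ → ↑│↓│
│ ┌─┤ ╷ └───┼─────┘ │
│ │ │ │     │↓ ← ← ↲│
│ │ ╵ ├─╴ ╷ │ ┌───┬─┤
│ │   │   │ │↓│↱ ↓│ │
│ ├───┤ ╶─┤ │ │ ╷ ╵ │
│ │   │   │ │↓│↑│↳ ↓│
│ │ ╷ └─╴ │ │ │ ├─╴ │
│ │ │     │ │↓│↑│  ↓│
│ │ └─────┤ │ │ └─┐ │
│ │       │ │↓│↑ ↰│↓│
│ ├───┐ ╷ │ │ │ ╷ │ │
│ │   │ │ │ │↓│ │↑│↓│
│ ╵ ╷ └─┤ └─┘ └─┘ │ │
│   │   │    ↳ → ↑│B│
└───┴───┴─────────┴─┘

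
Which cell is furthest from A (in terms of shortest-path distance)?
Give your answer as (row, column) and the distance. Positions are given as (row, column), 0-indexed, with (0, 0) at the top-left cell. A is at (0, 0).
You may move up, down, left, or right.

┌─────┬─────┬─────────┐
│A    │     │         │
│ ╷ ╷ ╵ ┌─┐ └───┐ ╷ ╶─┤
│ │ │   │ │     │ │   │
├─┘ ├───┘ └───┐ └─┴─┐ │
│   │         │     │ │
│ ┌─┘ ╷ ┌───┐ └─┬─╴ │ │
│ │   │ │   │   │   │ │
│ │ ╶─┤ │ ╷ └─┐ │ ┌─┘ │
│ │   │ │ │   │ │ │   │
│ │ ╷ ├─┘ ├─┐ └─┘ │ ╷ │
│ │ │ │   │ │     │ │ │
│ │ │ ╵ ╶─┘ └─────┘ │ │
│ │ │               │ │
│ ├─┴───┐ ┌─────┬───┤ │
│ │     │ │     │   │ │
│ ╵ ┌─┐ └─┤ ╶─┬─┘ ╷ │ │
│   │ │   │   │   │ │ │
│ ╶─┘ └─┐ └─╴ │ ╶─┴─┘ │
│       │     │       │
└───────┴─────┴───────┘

Computing BFS distances from A to all cells:
Furthest cell: (8, 9)
Distance: 49 steps

Path from A to the furthest cell:

┌─────┬─────┬─────────┐
│A → ↓│↱ → ↓│         │
│ ╷ ╷ ╵ ┌─┐ └───┐ ╷ ╶─┤
│ │ │↳ ↑│ │↳ → ↓│ │   │
├─┘ ├───┘ └───┐ └─┴─┐ │
│   │         │↳ → ↓│ │
│ ┌─┘ ╷ ┌───┐ └─┬─╴ │ │
│ │   │ │↓ ↰│   │↓ ↲│ │
│ │ ╶─┤ │ ╷ └─┐ │ ┌─┘ │
│ │   │ │↓│↑ ↰│ │↓│↱ ↓│
│ │ ╷ ├─┘ ├─┐ └─┘ │ ╷ │
│ │ │ │↓ ↲│ │↑ ← ↲│↑│↓│
│ │ │ ╵ ╶─┘ └─────┘ │ │
│ │ │  ↳ → → → → → ↑│↓│
│ ├─┴───┐ ┌─────┬───┤ │
│ │     │ │     │↱ ↓│↓│
│ ╵ ┌─┐ └─┤ ╶─┬─┘ ╷ │ │
│   │ │   │   │↱ ↑│B│↓│
│ ╶─┘ └─┐ └─╴ │ ╶─┴─┘ │
│       │     │↑ ← ← ↲│
└───────┴─────┴───────┘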